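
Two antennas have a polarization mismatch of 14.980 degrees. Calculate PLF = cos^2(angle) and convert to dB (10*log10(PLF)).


PLF_linear = cos^2(14.980 deg) = 0.9331871
PLF_dB = 10 * log10(0.9331871) = -0.3003 dB

-0.3003 dB


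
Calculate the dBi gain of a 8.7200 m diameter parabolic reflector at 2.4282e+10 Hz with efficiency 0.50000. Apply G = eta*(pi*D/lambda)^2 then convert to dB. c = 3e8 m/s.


lambda = c / f = 3.0000e+08 / 2.4282e+10 = 0.01235483 m
G_linear = 0.50000 * (pi * 8.7200 / 0.01235483)^2 = 2.458268e+06
G_dBi = 10 * log10(2.458268e+06) = 63.91 dBi

63.91 dBi


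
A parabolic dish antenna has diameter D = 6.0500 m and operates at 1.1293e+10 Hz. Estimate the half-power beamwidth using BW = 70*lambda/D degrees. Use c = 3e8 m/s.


lambda = c / f = 3.0000e+08 / 1.1293e+10 = 0.02656513 m
BW = 70 * 0.02656513 / 6.0500 = 0.3074 deg

0.3074 deg


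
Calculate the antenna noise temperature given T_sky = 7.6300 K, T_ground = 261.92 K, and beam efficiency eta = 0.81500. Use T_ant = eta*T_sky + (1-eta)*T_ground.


T_ant = 0.81500 * 7.6300 + (1 - 0.81500) * 261.92 = 54.67 K

54.67 K


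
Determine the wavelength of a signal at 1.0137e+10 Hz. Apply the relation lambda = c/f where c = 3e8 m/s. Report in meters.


lambda = c / f = 3.0000e+08 / 1.0137e+10 = 0.02959 m

0.02959 m


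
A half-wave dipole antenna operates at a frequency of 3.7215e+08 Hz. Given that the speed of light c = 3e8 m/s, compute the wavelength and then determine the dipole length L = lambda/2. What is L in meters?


lambda = c / f = 3.0000e+08 / 3.7215e+08 = 0.8061266 m
L = lambda / 2 = 0.8061266 / 2 = 0.4031 m

0.4031 m


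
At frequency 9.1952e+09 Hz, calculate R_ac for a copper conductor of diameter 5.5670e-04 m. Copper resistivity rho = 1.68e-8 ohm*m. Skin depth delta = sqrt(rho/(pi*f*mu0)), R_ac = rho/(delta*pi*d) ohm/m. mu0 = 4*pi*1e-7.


delta = sqrt(1.68e-8 / (pi * 9.1952e+09 * 4*pi*1e-7)) = 6.802901e-07 m
R_ac = 1.68e-8 / (6.802901e-07 * pi * 5.5670e-04) = 14.12 ohm/m

14.12 ohm/m


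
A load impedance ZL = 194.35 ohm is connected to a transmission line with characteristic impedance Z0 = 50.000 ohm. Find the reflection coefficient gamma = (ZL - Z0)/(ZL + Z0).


gamma = (194.35 - 50.000) / (194.35 + 50.000) = 0.5908

0.5908


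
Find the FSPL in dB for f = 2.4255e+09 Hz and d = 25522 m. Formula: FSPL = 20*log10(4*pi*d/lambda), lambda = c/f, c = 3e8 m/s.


lambda = c / f = 3.0000e+08 / 2.4255e+09 = 0.1236858 m
FSPL = 20 * log10(4*pi*25522/0.1236858) = 128.3 dB

128.3 dB


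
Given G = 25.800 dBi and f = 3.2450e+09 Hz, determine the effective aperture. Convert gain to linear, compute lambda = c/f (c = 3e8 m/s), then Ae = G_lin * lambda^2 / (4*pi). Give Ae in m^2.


lambda = c / f = 3.0000e+08 / 3.2450e+09 = 0.09244992 m
G_linear = 10^(25.800/10) = 380.1894
Ae = G_linear * lambda^2 / (4*pi) = 380.1894 * 0.09244992^2 / (4*pi) = 0.2586 m^2

0.2586 m^2


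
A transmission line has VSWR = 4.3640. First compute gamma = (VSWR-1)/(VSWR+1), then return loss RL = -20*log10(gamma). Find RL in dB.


gamma = (4.3640 - 1) / (4.3640 + 1) = 0.6271439
RL = -20 * log10(0.6271439) = 4.053 dB

4.053 dB


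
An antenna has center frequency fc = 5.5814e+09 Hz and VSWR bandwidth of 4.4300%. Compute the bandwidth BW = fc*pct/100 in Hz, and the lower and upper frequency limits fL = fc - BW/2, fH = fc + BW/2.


BW = 5.5814e+09 * 4.4300/100 = 2.472560e+08 Hz
fL = 5.5814e+09 - 2.472560e+08/2 = 5.458e+09 Hz
fH = 5.5814e+09 + 2.472560e+08/2 = 5.705e+09 Hz

BW=2.473e+08 Hz, fL=5.458e+09 Hz, fH=5.705e+09 Hz


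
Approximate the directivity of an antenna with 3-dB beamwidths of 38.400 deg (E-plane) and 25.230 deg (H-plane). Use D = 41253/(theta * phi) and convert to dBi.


D_linear = 41253 / (38.400 * 25.230) = 42.58014
D_dBi = 10 * log10(42.58014) = 16.29 dBi

16.29 dBi


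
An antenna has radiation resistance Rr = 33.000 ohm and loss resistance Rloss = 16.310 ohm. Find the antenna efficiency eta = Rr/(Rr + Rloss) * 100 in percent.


eta = 33.000 / (33.000 + 16.310) * 100 = 66.92%

66.92%


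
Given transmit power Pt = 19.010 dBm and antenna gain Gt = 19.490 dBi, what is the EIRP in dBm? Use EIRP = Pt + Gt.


EIRP = Pt + Gt = 19.010 + 19.490 = 38.50 dBm

38.50 dBm


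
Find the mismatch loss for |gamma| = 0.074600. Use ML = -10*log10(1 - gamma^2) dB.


ML = -10 * log10(1 - 0.074600^2) = -10 * log10(0.99443484) = 0.02424 dB

0.02424 dB


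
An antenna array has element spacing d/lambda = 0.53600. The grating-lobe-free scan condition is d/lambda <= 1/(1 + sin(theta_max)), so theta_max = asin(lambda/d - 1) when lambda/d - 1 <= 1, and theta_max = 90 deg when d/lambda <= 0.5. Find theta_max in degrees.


lambda/d - 1 = 1/0.53600 - 1 = 0.8656716
theta_max = asin(0.8656716) = 59.96 deg

59.96 deg


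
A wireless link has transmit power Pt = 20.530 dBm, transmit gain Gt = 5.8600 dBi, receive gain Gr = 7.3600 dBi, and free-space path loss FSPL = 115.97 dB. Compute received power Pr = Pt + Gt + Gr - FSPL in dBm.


Pr = 20.530 + 5.8600 + 7.3600 - 115.97 = -82.22 dBm

-82.22 dBm


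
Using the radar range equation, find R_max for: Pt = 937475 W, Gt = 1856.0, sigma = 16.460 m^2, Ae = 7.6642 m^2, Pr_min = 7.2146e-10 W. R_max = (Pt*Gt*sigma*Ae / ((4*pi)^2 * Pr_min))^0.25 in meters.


R^4 = 937475*1856.0*16.460*7.6642 / ((4*pi)^2 * 7.2146e-10) = 1.926648e+18
R_max = 1.926648e+18^0.25 = 37256 m

37256 m


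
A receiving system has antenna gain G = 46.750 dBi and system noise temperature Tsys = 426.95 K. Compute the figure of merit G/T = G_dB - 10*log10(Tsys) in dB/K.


G/T = 46.750 - 10*log10(426.95) = 46.750 - 26.30377 = 20.45 dB/K

20.45 dB/K


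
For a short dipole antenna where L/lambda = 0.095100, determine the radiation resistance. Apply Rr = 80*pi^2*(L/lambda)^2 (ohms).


Rr = 80 * pi^2 * (0.095100)^2 = 80 * 9.869604 * 9.044010e-03 = 7.141 ohm

7.141 ohm


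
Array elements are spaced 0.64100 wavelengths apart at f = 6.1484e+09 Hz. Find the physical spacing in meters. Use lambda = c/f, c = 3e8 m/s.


lambda = c / f = 3.0000e+08 / 6.1484e+09 = 0.04879318 m
d = 0.64100 * 0.04879318 = 0.03128 m

0.03128 m


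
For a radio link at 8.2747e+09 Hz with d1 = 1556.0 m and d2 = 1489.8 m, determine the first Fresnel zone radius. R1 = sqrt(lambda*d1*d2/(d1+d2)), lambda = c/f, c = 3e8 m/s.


lambda = c / f = 3.0000e+08 / 8.2747e+09 = 0.03625509 m
R1 = sqrt(0.03625509 * 1556.0 * 1489.8 / (1556.0 + 1489.8)) = 5.253 m

5.253 m


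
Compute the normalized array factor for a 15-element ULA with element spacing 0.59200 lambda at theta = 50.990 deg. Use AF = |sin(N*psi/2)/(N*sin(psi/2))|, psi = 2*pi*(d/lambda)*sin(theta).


psi = 2*pi*0.59200*sin(50.990 deg) = 2.890299 rad
AF = |sin(15*2.890299/2) / (15*sin(2.890299/2))| = 0.02075

0.02075


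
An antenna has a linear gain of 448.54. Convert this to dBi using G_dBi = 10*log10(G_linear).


G_dBi = 10 * log10(448.54) = 26.52 dBi

26.52 dBi


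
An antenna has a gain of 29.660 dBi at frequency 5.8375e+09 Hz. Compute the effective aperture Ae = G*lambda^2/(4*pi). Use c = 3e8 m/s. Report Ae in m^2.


lambda = c / f = 3.0000e+08 / 5.8375e+09 = 0.05139186 m
G_linear = 10^(29.660/10) = 924.6982
Ae = G_linear * lambda^2 / (4*pi) = 924.6982 * 0.05139186^2 / (4*pi) = 0.1943 m^2

0.1943 m^2


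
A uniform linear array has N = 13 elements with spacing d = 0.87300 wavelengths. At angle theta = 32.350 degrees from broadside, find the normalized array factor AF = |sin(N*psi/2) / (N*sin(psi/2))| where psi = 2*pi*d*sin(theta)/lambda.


psi = 2*pi*0.87300*sin(32.350 deg) = 2.935086 rad
AF = |sin(13*2.935086/2) / (13*sin(2.935086/2))| = 0.01752

0.01752


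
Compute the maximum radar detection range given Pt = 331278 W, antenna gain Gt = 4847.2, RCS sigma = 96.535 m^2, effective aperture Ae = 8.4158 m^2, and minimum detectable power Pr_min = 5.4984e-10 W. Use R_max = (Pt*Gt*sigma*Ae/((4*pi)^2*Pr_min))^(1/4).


R^4 = 331278*4847.2*96.535*8.4158 / ((4*pi)^2 * 5.4984e-10) = 1.502476e+19
R_max = 1.502476e+19^0.25 = 62259 m

62259 m


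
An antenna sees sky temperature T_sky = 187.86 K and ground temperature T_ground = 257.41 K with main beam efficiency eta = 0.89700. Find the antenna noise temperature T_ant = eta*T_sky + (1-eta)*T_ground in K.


T_ant = 0.89700 * 187.86 + (1 - 0.89700) * 257.41 = 195.0 K

195.0 K


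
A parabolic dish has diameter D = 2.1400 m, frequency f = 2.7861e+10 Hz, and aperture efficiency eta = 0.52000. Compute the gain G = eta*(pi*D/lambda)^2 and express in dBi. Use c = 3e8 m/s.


lambda = c / f = 3.0000e+08 / 2.7861e+10 = 0.01076774 m
G_linear = 0.52000 * (pi * 2.1400 / 0.01076774)^2 = 202713.0
G_dBi = 10 * log10(202713.0) = 53.07 dBi

53.07 dBi


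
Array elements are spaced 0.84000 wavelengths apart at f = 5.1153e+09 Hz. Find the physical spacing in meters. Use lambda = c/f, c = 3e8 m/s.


lambda = c / f = 3.0000e+08 / 5.1153e+09 = 0.05864759 m
d = 0.84000 * 0.05864759 = 0.04926 m

0.04926 m


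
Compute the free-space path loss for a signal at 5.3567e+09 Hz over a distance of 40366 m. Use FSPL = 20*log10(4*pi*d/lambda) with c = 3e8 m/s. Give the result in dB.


lambda = c / f = 3.0000e+08 / 5.3567e+09 = 0.05600463 m
FSPL = 20 * log10(4*pi*40366/0.05600463) = 139.1 dB

139.1 dB


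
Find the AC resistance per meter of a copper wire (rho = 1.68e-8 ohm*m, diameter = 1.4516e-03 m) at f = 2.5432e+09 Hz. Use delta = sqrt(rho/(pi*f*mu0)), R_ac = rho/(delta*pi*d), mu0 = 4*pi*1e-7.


delta = sqrt(1.68e-8 / (pi * 2.5432e+09 * 4*pi*1e-7)) = 1.293554e-06 m
R_ac = 1.68e-8 / (1.293554e-06 * pi * 1.4516e-03) = 2.848 ohm/m

2.848 ohm/m


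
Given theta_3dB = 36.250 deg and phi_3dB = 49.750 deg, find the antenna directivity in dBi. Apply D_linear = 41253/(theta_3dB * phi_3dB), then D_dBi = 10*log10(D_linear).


D_linear = 41253 / (36.250 * 49.750) = 22.87465
D_dBi = 10 * log10(22.87465) = 13.59 dBi

13.59 dBi


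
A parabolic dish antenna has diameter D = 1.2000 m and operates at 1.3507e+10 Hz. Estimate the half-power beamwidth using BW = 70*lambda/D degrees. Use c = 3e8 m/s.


lambda = c / f = 3.0000e+08 / 1.3507e+10 = 0.02221071 m
BW = 70 * 0.02221071 / 1.2000 = 1.296 deg

1.296 deg


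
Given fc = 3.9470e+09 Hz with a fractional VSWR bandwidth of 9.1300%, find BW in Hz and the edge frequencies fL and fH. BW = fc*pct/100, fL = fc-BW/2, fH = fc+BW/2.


BW = 3.9470e+09 * 9.1300/100 = 3.603611e+08 Hz
fL = 3.9470e+09 - 3.603611e+08/2 = 3.767e+09 Hz
fH = 3.9470e+09 + 3.603611e+08/2 = 4.127e+09 Hz

BW=3.604e+08 Hz, fL=3.767e+09 Hz, fH=4.127e+09 Hz


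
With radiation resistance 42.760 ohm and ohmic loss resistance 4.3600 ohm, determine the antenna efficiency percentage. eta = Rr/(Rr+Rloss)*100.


eta = 42.760 / (42.760 + 4.3600) * 100 = 90.75%

90.75%


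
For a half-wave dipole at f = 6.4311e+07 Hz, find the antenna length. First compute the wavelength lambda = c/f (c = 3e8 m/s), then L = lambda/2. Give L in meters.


lambda = c / f = 3.0000e+08 / 6.4311e+07 = 4.664832 m
L = lambda / 2 = 4.664832 / 2 = 2.332 m

2.332 m


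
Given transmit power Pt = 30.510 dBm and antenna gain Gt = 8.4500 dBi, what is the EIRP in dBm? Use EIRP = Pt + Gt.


EIRP = Pt + Gt = 30.510 + 8.4500 = 38.96 dBm

38.96 dBm


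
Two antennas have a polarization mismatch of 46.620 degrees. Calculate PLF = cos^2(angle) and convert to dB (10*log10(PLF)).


PLF_linear = cos^2(46.620 deg) = 0.4717407
PLF_dB = 10 * log10(0.4717407) = -3.263 dB

-3.263 dB


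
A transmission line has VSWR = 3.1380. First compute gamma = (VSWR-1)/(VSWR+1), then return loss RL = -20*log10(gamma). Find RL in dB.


gamma = (3.1380 - 1) / (3.1380 + 1) = 0.5166747
RL = -20 * log10(0.5166747) = 5.736 dB

5.736 dB


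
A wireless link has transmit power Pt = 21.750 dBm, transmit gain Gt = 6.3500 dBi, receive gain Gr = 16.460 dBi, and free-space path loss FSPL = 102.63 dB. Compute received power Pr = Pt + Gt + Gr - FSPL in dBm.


Pr = 21.750 + 6.3500 + 16.460 - 102.63 = -58.07 dBm

-58.07 dBm


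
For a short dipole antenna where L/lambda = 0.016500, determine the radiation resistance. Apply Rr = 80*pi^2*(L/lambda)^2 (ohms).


Rr = 80 * pi^2 * (0.016500)^2 = 80 * 9.869604 * 2.722500e-04 = 0.2150 ohm

0.2150 ohm


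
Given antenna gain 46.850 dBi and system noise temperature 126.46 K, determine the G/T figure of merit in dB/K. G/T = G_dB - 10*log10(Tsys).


G/T = 46.850 - 10*log10(126.46) = 46.850 - 21.01953 = 25.83 dB/K

25.83 dB/K


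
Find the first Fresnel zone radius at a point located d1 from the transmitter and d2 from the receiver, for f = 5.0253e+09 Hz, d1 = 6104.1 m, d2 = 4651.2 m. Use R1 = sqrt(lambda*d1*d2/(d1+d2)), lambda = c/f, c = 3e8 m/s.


lambda = c / f = 3.0000e+08 / 5.0253e+09 = 0.05969793 m
R1 = sqrt(0.05969793 * 6104.1 * 4651.2 / (6104.1 + 4651.2)) = 12.55 m

12.55 m


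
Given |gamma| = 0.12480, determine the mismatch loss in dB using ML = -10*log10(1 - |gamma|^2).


ML = -10 * log10(1 - 0.12480^2) = -10 * log10(0.98442496) = 0.06817 dB

0.06817 dB


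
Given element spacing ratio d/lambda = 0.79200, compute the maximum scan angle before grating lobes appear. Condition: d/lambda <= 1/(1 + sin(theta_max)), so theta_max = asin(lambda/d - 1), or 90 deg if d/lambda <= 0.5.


lambda/d - 1 = 1/0.79200 - 1 = 0.2626263
theta_max = asin(0.2626263) = 15.23 deg

15.23 deg


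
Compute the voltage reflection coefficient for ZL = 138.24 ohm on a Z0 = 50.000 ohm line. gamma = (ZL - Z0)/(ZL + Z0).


gamma = (138.24 - 50.000) / (138.24 + 50.000) = 0.4688

0.4688


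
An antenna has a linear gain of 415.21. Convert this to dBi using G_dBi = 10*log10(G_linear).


G_dBi = 10 * log10(415.21) = 26.18 dBi

26.18 dBi


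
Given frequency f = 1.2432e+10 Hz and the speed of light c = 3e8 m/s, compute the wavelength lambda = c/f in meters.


lambda = c / f = 3.0000e+08 / 1.2432e+10 = 0.02413 m

0.02413 m


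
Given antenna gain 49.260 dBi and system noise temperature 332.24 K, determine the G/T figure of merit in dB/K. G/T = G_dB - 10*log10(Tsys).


G/T = 49.260 - 10*log10(332.24) = 49.260 - 25.21452 = 24.05 dB/K

24.05 dB/K


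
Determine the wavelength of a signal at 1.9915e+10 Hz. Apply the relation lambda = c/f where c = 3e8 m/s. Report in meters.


lambda = c / f = 3.0000e+08 / 1.9915e+10 = 0.01506 m

0.01506 m


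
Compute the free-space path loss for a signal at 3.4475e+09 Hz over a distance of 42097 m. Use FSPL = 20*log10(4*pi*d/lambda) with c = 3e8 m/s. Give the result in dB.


lambda = c / f = 3.0000e+08 / 3.4475e+09 = 0.08701958 m
FSPL = 20 * log10(4*pi*42097/0.08701958) = 135.7 dB

135.7 dB


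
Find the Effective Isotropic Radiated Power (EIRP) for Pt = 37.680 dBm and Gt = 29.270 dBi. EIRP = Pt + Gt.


EIRP = Pt + Gt = 37.680 + 29.270 = 66.95 dBm

66.95 dBm


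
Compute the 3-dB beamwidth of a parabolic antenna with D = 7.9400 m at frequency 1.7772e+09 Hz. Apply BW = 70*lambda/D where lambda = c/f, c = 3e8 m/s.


lambda = c / f = 3.0000e+08 / 1.7772e+09 = 0.1688049 m
BW = 70 * 0.1688049 / 7.9400 = 1.488 deg

1.488 deg


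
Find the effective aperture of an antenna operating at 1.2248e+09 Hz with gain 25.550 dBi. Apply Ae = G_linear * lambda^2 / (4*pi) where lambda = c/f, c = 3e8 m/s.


lambda = c / f = 3.0000e+08 / 1.2248e+09 = 0.2449379 m
G_linear = 10^(25.550/10) = 358.9219
Ae = G_linear * lambda^2 / (4*pi) = 358.9219 * 0.2449379^2 / (4*pi) = 1.714 m^2

1.714 m^2


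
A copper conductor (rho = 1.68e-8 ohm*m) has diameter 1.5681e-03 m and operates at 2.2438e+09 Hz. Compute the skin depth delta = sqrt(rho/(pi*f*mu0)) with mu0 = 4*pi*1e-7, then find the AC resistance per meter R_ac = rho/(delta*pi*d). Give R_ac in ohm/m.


delta = sqrt(1.68e-8 / (pi * 2.2438e+09 * 4*pi*1e-7)) = 1.377155e-06 m
R_ac = 1.68e-8 / (1.377155e-06 * pi * 1.5681e-03) = 2.476 ohm/m

2.476 ohm/m


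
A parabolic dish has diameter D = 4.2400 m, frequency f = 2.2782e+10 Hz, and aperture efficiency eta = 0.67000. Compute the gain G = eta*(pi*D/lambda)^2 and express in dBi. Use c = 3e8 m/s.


lambda = c / f = 3.0000e+08 / 2.2782e+10 = 0.01316829 m
G_linear = 0.67000 * (pi * 4.2400 / 0.01316829)^2 = 685563.2
G_dBi = 10 * log10(685563.2) = 58.36 dBi

58.36 dBi


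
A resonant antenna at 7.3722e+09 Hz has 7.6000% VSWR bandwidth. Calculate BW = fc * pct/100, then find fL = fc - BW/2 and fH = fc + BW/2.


BW = 7.3722e+09 * 7.6000/100 = 5.602872e+08 Hz
fL = 7.3722e+09 - 5.602872e+08/2 = 7.092e+09 Hz
fH = 7.3722e+09 + 5.602872e+08/2 = 7.652e+09 Hz

BW=5.603e+08 Hz, fL=7.092e+09 Hz, fH=7.652e+09 Hz


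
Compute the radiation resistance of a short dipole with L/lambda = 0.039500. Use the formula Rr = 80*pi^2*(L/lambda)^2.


Rr = 80 * pi^2 * (0.039500)^2 = 80 * 9.869604 * 1.560250e-03 = 1.232 ohm

1.232 ohm


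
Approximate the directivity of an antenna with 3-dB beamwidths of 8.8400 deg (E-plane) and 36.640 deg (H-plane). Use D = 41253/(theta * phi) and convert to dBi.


D_linear = 41253 / (8.8400 * 36.640) = 127.3643
D_dBi = 10 * log10(127.3643) = 21.05 dBi

21.05 dBi


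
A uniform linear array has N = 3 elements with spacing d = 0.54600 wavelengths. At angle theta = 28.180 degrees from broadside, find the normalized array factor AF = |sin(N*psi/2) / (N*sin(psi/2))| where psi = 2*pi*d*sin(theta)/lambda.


psi = 2*pi*0.54600*sin(28.180 deg) = 1.620086 rad
AF = |sin(3*1.620086/2) / (3*sin(1.620086/2))| = 0.3005

0.3005


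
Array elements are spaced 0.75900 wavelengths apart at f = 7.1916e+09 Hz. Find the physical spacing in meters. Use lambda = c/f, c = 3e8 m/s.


lambda = c / f = 3.0000e+08 / 7.1916e+09 = 0.04171533 m
d = 0.75900 * 0.04171533 = 0.03166 m

0.03166 m


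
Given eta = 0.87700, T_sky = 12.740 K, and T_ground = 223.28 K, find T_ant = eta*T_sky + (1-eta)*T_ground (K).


T_ant = 0.87700 * 12.740 + (1 - 0.87700) * 223.28 = 38.64 K

38.64 K


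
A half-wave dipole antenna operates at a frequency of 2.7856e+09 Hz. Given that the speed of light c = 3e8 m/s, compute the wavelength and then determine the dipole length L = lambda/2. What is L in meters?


lambda = c / f = 3.0000e+08 / 2.7856e+09 = 0.1076967 m
L = lambda / 2 = 0.1076967 / 2 = 0.05385 m

0.05385 m


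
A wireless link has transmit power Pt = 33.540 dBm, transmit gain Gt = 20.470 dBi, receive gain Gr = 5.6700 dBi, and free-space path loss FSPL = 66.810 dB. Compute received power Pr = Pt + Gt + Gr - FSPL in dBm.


Pr = 33.540 + 20.470 + 5.6700 - 66.810 = -7.13 dBm

-7.13 dBm


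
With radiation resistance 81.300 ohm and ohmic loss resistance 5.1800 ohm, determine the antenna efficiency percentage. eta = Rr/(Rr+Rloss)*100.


eta = 81.300 / (81.300 + 5.1800) * 100 = 94.01%

94.01%


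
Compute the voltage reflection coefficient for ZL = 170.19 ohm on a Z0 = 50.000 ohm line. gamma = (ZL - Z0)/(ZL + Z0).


gamma = (170.19 - 50.000) / (170.19 + 50.000) = 0.5458

0.5458


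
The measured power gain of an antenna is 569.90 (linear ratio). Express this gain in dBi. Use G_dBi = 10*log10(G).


G_dBi = 10 * log10(569.90) = 27.56 dBi

27.56 dBi


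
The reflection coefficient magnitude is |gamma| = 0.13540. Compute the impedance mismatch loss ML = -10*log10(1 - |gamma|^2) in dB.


ML = -10 * log10(1 - 0.13540^2) = -10 * log10(0.98166684) = 0.08036 dB

0.08036 dB


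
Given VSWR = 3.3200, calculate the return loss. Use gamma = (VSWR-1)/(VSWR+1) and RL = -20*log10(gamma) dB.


gamma = (3.3200 - 1) / (3.3200 + 1) = 0.5370370
RL = -20 * log10(0.5370370) = 5.400 dB

5.400 dB


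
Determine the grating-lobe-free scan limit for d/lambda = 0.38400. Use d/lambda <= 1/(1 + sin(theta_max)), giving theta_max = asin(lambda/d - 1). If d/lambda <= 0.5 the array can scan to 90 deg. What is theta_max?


lambda/d - 1 = 1/0.38400 - 1 = 1.604167 >= 1
d/lambda <= 0.5, so the array can scan to endfire without grating lobes: theta_max = 90 deg

90 deg


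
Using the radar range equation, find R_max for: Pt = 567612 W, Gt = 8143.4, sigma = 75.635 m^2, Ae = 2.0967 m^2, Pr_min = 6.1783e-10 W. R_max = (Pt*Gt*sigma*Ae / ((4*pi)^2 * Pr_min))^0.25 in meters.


R^4 = 567612*8143.4*75.635*2.0967 / ((4*pi)^2 * 6.1783e-10) = 7.513248e+18
R_max = 7.513248e+18^0.25 = 52355 m

52355 m


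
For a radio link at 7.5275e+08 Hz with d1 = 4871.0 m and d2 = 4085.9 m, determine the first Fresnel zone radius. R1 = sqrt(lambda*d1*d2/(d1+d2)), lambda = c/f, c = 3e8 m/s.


lambda = c / f = 3.0000e+08 / 7.5275e+08 = 0.3985387 m
R1 = sqrt(0.3985387 * 4871.0 * 4085.9 / (4871.0 + 4085.9)) = 29.76 m

29.76 m


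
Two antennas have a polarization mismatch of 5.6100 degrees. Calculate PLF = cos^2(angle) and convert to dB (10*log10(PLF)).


PLF_linear = cos^2(5.6100 deg) = 0.9904436
PLF_dB = 10 * log10(0.9904436) = -0.04170 dB

-0.04170 dB


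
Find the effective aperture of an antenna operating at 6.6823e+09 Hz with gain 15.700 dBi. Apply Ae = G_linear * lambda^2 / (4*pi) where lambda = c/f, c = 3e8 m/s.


lambda = c / f = 3.0000e+08 / 6.6823e+09 = 0.04489472 m
G_linear = 10^(15.700/10) = 37.15352
Ae = G_linear * lambda^2 / (4*pi) = 37.15352 * 0.04489472^2 / (4*pi) = 5.959e-03 m^2

5.959e-03 m^2


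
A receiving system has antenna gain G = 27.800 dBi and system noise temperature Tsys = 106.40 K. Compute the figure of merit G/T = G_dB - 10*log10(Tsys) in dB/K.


G/T = 27.800 - 10*log10(106.40) = 27.800 - 20.26942 = 7.531 dB/K

7.531 dB/K


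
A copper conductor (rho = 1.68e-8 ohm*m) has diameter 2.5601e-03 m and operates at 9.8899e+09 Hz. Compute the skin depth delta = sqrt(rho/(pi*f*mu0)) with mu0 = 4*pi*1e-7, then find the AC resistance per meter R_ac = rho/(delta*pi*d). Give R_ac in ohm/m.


delta = sqrt(1.68e-8 / (pi * 9.8899e+09 * 4*pi*1e-7)) = 6.559622e-07 m
R_ac = 1.68e-8 / (6.559622e-07 * pi * 2.5601e-03) = 3.184 ohm/m

3.184 ohm/m


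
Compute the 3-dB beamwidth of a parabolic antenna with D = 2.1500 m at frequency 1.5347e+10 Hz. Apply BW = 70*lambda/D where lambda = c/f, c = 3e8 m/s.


lambda = c / f = 3.0000e+08 / 1.5347e+10 = 0.01954779 m
BW = 70 * 0.01954779 / 2.1500 = 0.6364 deg

0.6364 deg


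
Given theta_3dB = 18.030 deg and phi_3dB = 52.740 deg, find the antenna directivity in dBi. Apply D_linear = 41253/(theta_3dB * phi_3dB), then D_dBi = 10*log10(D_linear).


D_linear = 41253 / (18.030 * 52.740) = 43.38301
D_dBi = 10 * log10(43.38301) = 16.37 dBi

16.37 dBi


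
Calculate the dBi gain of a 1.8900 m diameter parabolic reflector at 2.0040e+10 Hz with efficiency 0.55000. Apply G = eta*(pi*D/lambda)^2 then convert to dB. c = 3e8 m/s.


lambda = c / f = 3.0000e+08 / 2.0040e+10 = 0.01497006 m
G_linear = 0.55000 * (pi * 1.8900 / 0.01497006)^2 = 86524.47
G_dBi = 10 * log10(86524.47) = 49.37 dBi

49.37 dBi


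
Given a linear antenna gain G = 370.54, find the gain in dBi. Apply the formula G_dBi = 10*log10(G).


G_dBi = 10 * log10(370.54) = 25.69 dBi

25.69 dBi


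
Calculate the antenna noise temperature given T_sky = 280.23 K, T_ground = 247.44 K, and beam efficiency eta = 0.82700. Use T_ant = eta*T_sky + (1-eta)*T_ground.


T_ant = 0.82700 * 280.23 + (1 - 0.82700) * 247.44 = 274.6 K

274.6 K


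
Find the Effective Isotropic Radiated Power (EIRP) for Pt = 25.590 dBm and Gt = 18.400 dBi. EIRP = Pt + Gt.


EIRP = Pt + Gt = 25.590 + 18.400 = 43.99 dBm

43.99 dBm


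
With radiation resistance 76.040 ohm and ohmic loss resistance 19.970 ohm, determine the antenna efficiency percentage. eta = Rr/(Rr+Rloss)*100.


eta = 76.040 / (76.040 + 19.970) * 100 = 79.20%

79.20%


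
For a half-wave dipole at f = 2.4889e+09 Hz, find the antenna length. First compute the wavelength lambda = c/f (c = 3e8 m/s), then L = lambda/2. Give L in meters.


lambda = c / f = 3.0000e+08 / 2.4889e+09 = 0.1205352 m
L = lambda / 2 = 0.1205352 / 2 = 0.06027 m

0.06027 m


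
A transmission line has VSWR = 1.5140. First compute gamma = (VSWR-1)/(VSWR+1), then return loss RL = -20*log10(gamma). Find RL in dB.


gamma = (1.5140 - 1) / (1.5140 + 1) = 0.2044551
RL = -20 * log10(0.2044551) = 13.79 dB

13.79 dB


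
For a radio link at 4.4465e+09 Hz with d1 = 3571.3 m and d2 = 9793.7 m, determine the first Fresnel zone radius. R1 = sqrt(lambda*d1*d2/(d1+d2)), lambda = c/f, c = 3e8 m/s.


lambda = c / f = 3.0000e+08 / 4.4465e+09 = 0.06746880 m
R1 = sqrt(0.06746880 * 3571.3 * 9793.7 / (3571.3 + 9793.7)) = 13.29 m

13.29 m


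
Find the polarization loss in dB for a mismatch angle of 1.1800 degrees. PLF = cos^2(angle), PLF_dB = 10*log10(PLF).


PLF_linear = cos^2(1.1800 deg) = 0.9995759
PLF_dB = 10 * log10(0.9995759) = -1.842e-03 dB

-1.842e-03 dB


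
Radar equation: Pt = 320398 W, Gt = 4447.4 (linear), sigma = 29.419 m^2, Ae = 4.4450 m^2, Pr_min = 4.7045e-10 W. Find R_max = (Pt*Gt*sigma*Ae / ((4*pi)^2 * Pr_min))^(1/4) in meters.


R^4 = 320398*4447.4*29.419*4.4450 / ((4*pi)^2 * 4.7045e-10) = 2.508202e+18
R_max = 2.508202e+18^0.25 = 39796 m

39796 m


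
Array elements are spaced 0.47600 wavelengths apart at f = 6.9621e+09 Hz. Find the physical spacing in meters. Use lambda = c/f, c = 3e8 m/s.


lambda = c / f = 3.0000e+08 / 6.9621e+09 = 0.04309045 m
d = 0.47600 * 0.04309045 = 0.02051 m

0.02051 m


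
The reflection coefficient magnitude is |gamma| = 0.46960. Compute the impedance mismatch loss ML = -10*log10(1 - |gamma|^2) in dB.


ML = -10 * log10(1 - 0.46960^2) = -10 * log10(0.77947584) = 1.082 dB

1.082 dB


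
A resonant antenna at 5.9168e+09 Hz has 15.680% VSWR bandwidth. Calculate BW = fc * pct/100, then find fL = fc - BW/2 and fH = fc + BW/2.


BW = 5.9168e+09 * 15.680/100 = 9.277542e+08 Hz
fL = 5.9168e+09 - 9.277542e+08/2 = 5.453e+09 Hz
fH = 5.9168e+09 + 9.277542e+08/2 = 6.381e+09 Hz

BW=9.278e+08 Hz, fL=5.453e+09 Hz, fH=6.381e+09 Hz


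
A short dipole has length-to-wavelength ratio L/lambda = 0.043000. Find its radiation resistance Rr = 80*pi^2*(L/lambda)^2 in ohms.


Rr = 80 * pi^2 * (0.043000)^2 = 80 * 9.869604 * 1.849000e-03 = 1.460 ohm

1.460 ohm


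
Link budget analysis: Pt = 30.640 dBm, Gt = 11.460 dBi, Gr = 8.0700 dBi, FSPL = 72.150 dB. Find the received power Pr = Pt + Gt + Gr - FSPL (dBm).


Pr = 30.640 + 11.460 + 8.0700 - 72.150 = -21.98 dBm

-21.98 dBm


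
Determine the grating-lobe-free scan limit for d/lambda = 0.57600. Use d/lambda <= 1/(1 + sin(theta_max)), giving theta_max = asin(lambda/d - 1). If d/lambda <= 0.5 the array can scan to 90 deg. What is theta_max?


lambda/d - 1 = 1/0.57600 - 1 = 0.7361111
theta_max = asin(0.7361111) = 47.40 deg

47.40 deg


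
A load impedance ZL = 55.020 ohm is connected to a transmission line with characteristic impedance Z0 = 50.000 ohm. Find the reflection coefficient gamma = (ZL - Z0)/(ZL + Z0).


gamma = (55.020 - 50.000) / (55.020 + 50.000) = 0.04780

0.04780


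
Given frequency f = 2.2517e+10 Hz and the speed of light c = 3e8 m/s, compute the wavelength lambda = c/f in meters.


lambda = c / f = 3.0000e+08 / 2.2517e+10 = 0.01332 m

0.01332 m


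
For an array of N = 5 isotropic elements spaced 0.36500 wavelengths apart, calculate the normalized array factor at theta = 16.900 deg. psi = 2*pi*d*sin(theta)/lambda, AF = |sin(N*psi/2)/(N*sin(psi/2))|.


psi = 2*pi*0.36500*sin(16.900 deg) = 0.6666855 rad
AF = |sin(5*0.6666855/2) / (5*sin(0.6666855/2))| = 0.6084

0.6084


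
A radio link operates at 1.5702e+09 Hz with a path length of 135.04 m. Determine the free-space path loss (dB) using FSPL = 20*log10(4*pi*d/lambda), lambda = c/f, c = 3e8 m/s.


lambda = c / f = 3.0000e+08 / 1.5702e+09 = 0.1910585 m
FSPL = 20 * log10(4*pi*135.04/0.1910585) = 78.97 dB

78.97 dB


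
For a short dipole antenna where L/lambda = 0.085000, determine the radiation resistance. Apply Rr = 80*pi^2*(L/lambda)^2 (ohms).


Rr = 80 * pi^2 * (0.085000)^2 = 80 * 9.869604 * 7.225000e-03 = 5.705 ohm

5.705 ohm


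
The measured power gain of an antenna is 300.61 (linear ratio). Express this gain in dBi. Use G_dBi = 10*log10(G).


G_dBi = 10 * log10(300.61) = 24.78 dBi

24.78 dBi


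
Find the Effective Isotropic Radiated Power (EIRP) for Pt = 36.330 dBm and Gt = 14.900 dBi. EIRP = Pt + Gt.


EIRP = Pt + Gt = 36.330 + 14.900 = 51.23 dBm

51.23 dBm


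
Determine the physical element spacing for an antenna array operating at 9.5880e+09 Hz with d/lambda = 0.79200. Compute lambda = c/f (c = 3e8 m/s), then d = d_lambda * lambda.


lambda = c / f = 3.0000e+08 / 9.5880e+09 = 0.03128911 m
d = 0.79200 * 0.03128911 = 0.02478 m

0.02478 m


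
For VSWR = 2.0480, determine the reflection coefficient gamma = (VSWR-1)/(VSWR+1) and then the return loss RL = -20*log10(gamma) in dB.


gamma = (2.0480 - 1) / (2.0480 + 1) = 0.3438320
RL = -20 * log10(0.3438320) = 9.273 dB

9.273 dB


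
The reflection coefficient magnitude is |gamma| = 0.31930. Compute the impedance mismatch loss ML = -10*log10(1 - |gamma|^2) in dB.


ML = -10 * log10(1 - 0.31930^2) = -10 * log10(0.89804751) = 0.4670 dB

0.4670 dB


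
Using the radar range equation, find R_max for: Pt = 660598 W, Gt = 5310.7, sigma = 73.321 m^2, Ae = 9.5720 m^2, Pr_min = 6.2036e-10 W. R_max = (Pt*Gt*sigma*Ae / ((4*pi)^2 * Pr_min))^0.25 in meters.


R^4 = 660598*5310.7*73.321*9.5720 / ((4*pi)^2 * 6.2036e-10) = 2.513371e+19
R_max = 2.513371e+19^0.25 = 70805 m

70805 m


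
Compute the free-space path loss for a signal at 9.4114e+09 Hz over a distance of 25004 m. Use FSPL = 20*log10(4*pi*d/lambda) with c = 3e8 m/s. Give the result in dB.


lambda = c / f = 3.0000e+08 / 9.4114e+09 = 0.03187624 m
FSPL = 20 * log10(4*pi*25004/0.03187624) = 139.9 dB

139.9 dB


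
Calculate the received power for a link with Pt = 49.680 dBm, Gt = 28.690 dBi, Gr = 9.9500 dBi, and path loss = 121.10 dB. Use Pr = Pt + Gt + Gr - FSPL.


Pr = 49.680 + 28.690 + 9.9500 - 121.10 = -32.78 dBm

-32.78 dBm


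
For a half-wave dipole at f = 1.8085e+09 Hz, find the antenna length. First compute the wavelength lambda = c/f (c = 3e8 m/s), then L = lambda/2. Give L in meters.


lambda = c / f = 3.0000e+08 / 1.8085e+09 = 0.1658833 m
L = lambda / 2 = 0.1658833 / 2 = 0.08294 m

0.08294 m


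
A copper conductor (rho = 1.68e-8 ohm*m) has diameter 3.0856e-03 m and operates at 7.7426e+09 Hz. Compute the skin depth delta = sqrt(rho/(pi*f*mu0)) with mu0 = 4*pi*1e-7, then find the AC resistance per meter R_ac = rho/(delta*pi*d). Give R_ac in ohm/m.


delta = sqrt(1.68e-8 / (pi * 7.7426e+09 * 4*pi*1e-7)) = 7.413638e-07 m
R_ac = 1.68e-8 / (7.413638e-07 * pi * 3.0856e-03) = 2.338 ohm/m

2.338 ohm/m


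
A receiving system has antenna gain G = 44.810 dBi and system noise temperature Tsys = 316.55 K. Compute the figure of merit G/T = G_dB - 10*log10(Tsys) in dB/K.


G/T = 44.810 - 10*log10(316.55) = 44.810 - 25.00442 = 19.81 dB/K

19.81 dB/K


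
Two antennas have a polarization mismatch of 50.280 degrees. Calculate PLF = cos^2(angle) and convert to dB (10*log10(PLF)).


PLF_linear = cos^2(50.280 deg) = 0.4083675
PLF_dB = 10 * log10(0.4083675) = -3.889 dB

-3.889 dB


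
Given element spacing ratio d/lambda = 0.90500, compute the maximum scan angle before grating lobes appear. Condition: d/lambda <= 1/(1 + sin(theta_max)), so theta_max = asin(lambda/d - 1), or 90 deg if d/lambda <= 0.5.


lambda/d - 1 = 1/0.90500 - 1 = 0.1049724
theta_max = asin(0.1049724) = 6.026 deg

6.026 deg


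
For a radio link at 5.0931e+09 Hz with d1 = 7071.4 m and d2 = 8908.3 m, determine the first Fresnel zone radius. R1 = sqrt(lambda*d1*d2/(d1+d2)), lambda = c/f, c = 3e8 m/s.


lambda = c / f = 3.0000e+08 / 5.0931e+09 = 0.05890322 m
R1 = sqrt(0.05890322 * 7071.4 * 8908.3 / (7071.4 + 8908.3)) = 15.24 m

15.24 m


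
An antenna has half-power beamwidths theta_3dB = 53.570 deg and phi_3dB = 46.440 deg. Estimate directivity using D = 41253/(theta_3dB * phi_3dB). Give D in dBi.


D_linear = 41253 / (53.570 * 46.440) = 16.58218
D_dBi = 10 * log10(16.58218) = 12.20 dBi

12.20 dBi


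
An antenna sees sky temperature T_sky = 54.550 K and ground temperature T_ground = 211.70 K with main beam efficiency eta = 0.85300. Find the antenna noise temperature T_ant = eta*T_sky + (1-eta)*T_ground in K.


T_ant = 0.85300 * 54.550 + (1 - 0.85300) * 211.70 = 77.65 K

77.65 K


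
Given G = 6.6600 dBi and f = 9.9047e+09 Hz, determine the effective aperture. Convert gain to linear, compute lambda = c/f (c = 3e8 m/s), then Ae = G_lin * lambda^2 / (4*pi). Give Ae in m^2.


lambda = c / f = 3.0000e+08 / 9.9047e+09 = 0.03028865 m
G_linear = 10^(6.6600/10) = 4.634469
Ae = G_linear * lambda^2 / (4*pi) = 4.634469 * 0.03028865^2 / (4*pi) = 3.383e-04 m^2

3.383e-04 m^2


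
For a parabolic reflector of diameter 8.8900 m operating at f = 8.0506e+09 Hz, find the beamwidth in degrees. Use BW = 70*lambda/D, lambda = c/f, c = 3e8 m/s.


lambda = c / f = 3.0000e+08 / 8.0506e+09 = 0.03726430 m
BW = 70 * 0.03726430 / 8.8900 = 0.2934 deg

0.2934 deg


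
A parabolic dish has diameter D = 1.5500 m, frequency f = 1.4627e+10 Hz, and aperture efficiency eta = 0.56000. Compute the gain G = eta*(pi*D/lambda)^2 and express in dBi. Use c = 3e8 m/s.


lambda = c / f = 3.0000e+08 / 1.4627e+10 = 0.02051002 m
G_linear = 0.56000 * (pi * 1.5500 / 0.02051002)^2 = 31565.96
G_dBi = 10 * log10(31565.96) = 44.99 dBi

44.99 dBi


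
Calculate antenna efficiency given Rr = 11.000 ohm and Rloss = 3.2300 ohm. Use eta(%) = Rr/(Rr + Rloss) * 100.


eta = 11.000 / (11.000 + 3.2300) * 100 = 77.30%

77.30%


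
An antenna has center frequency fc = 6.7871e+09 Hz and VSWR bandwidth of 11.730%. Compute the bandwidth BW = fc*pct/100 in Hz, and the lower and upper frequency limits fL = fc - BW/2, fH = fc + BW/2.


BW = 6.7871e+09 * 11.730/100 = 7.961268e+08 Hz
fL = 6.7871e+09 - 7.961268e+08/2 = 6.389e+09 Hz
fH = 6.7871e+09 + 7.961268e+08/2 = 7.185e+09 Hz

BW=7.961e+08 Hz, fL=6.389e+09 Hz, fH=7.185e+09 Hz


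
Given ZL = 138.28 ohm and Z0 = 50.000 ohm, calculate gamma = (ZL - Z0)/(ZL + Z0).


gamma = (138.28 - 50.000) / (138.28 + 50.000) = 0.4689

0.4689


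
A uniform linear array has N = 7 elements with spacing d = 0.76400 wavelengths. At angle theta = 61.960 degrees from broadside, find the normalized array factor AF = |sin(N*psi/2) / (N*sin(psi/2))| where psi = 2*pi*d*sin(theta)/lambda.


psi = 2*pi*0.76400*sin(61.960 deg) = 4.236886 rad
AF = |sin(7*4.236886/2) / (7*sin(4.236886/2))| = 0.1288

0.1288


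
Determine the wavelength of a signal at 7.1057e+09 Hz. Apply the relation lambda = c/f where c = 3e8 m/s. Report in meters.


lambda = c / f = 3.0000e+08 / 7.1057e+09 = 0.04222 m

0.04222 m


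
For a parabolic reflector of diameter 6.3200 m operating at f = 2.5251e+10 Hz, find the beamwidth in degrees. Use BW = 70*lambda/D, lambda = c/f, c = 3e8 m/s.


lambda = c / f = 3.0000e+08 / 2.5251e+10 = 0.01188072 m
BW = 70 * 0.01188072 / 6.3200 = 0.1316 deg

0.1316 deg


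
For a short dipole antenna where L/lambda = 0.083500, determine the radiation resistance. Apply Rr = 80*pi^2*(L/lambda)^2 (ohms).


Rr = 80 * pi^2 * (0.083500)^2 = 80 * 9.869604 * 6.972250e-03 = 5.505 ohm

5.505 ohm


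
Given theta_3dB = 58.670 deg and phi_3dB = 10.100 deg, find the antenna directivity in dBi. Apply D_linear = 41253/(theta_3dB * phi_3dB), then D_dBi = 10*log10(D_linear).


D_linear = 41253 / (58.670 * 10.100) = 69.61744
D_dBi = 10 * log10(69.61744) = 18.43 dBi

18.43 dBi


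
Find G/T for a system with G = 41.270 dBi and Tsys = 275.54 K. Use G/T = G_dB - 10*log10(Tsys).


G/T = 41.270 - 10*log10(275.54) = 41.270 - 24.40185 = 16.87 dB/K

16.87 dB/K


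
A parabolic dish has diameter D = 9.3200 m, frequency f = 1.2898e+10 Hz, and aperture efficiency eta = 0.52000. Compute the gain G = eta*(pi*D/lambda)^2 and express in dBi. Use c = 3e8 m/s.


lambda = c / f = 3.0000e+08 / 1.2898e+10 = 0.02325942 m
G_linear = 0.52000 * (pi * 9.3200 / 0.02325942)^2 = 824018.9
G_dBi = 10 * log10(824018.9) = 59.16 dBi

59.16 dBi


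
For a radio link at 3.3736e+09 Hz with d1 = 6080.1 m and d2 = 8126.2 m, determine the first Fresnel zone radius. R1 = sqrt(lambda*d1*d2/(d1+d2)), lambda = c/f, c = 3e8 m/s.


lambda = c / f = 3.0000e+08 / 3.3736e+09 = 0.08892578 m
R1 = sqrt(0.08892578 * 6080.1 * 8126.2 / (6080.1 + 8126.2)) = 17.59 m

17.59 m


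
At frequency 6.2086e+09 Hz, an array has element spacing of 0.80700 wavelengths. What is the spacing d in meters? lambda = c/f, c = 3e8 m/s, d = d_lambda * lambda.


lambda = c / f = 3.0000e+08 / 6.2086e+09 = 0.04832007 m
d = 0.80700 * 0.04832007 = 0.03899 m

0.03899 m


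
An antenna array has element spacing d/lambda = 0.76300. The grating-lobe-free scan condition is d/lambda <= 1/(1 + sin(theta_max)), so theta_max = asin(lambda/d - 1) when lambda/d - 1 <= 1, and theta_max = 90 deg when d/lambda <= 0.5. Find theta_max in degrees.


lambda/d - 1 = 1/0.76300 - 1 = 0.3106160
theta_max = asin(0.3106160) = 18.10 deg

18.10 deg


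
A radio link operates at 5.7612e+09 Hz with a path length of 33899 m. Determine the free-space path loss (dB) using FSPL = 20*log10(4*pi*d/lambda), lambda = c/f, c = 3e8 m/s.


lambda = c / f = 3.0000e+08 / 5.7612e+09 = 0.05207248 m
FSPL = 20 * log10(4*pi*33899/0.05207248) = 138.3 dB

138.3 dB


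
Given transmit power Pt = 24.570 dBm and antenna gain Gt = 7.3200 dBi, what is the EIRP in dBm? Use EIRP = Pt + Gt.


EIRP = Pt + Gt = 24.570 + 7.3200 = 31.89 dBm

31.89 dBm


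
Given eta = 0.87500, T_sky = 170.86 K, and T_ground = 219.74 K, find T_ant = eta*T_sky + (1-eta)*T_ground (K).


T_ant = 0.87500 * 170.86 + (1 - 0.87500) * 219.74 = 177.0 K

177.0 K


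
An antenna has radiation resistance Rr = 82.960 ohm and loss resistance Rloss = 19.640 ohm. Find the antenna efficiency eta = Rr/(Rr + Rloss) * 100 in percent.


eta = 82.960 / (82.960 + 19.640) * 100 = 80.86%

80.86%


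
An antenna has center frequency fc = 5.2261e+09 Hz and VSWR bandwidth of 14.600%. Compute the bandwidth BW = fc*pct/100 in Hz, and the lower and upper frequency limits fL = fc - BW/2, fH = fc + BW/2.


BW = 5.2261e+09 * 14.600/100 = 7.630106e+08 Hz
fL = 5.2261e+09 - 7.630106e+08/2 = 4.845e+09 Hz
fH = 5.2261e+09 + 7.630106e+08/2 = 5.608e+09 Hz

BW=7.630e+08 Hz, fL=4.845e+09 Hz, fH=5.608e+09 Hz


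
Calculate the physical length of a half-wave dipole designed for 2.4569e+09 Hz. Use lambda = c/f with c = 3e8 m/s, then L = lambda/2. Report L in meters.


lambda = c / f = 3.0000e+08 / 2.4569e+09 = 0.1221051 m
L = lambda / 2 = 0.1221051 / 2 = 0.06105 m

0.06105 m


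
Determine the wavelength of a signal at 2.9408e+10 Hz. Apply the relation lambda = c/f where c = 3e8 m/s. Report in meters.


lambda = c / f = 3.0000e+08 / 2.9408e+10 = 0.01020 m

0.01020 m


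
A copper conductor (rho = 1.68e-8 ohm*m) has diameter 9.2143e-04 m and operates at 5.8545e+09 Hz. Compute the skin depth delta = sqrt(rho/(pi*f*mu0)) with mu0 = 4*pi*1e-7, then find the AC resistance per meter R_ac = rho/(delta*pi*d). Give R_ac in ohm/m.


delta = sqrt(1.68e-8 / (pi * 5.8545e+09 * 4*pi*1e-7)) = 8.525696e-07 m
R_ac = 1.68e-8 / (8.525696e-07 * pi * 9.2143e-04) = 6.807 ohm/m

6.807 ohm/m


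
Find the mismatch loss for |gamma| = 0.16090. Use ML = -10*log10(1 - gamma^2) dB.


ML = -10 * log10(1 - 0.16090^2) = -10 * log10(0.97411119) = 0.1139 dB

0.1139 dB


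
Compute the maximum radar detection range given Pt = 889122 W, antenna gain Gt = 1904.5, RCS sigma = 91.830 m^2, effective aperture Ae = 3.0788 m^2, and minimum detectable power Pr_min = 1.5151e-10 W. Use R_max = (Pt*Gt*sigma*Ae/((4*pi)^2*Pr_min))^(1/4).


R^4 = 889122*1904.5*91.830*3.0788 / ((4*pi)^2 * 1.5151e-10) = 2.001001e+19
R_max = 2.001001e+19^0.25 = 66882 m

66882 m


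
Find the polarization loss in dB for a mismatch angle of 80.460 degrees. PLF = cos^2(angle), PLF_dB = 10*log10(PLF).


PLF_linear = cos^2(80.460 deg) = 0.02746846
PLF_dB = 10 * log10(0.02746846) = -15.61 dB

-15.61 dB
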